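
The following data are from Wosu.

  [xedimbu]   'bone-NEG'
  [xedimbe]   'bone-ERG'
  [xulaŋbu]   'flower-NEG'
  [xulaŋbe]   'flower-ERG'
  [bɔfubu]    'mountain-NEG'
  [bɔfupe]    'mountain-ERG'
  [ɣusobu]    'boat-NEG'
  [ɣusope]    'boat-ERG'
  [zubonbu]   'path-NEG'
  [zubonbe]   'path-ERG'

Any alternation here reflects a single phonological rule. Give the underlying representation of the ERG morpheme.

The ERG morpheme has two allomorphs, [-be] and [-pe].
By contrast the NEG suffix keeps its initial [b] throughout — that segment must be underlying.
So the underlying form is /-pe/, and voiceless stops become voiced after a nasal.

/-pe/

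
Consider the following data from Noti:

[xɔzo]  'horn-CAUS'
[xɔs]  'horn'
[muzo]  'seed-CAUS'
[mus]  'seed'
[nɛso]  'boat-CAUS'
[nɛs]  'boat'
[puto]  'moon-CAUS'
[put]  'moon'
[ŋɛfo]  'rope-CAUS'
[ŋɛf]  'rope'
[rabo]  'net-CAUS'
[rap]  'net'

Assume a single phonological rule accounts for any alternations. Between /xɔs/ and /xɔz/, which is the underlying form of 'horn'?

'horn' shows [z] ~ [s] at the end of the stem ([xɔzo] vs [xɔs]).
But 'boat' keeps [s] in both environments ([nɛso], [nɛs]), so there is no rule changing /s/ to [z] before the CAUS suffix.
Therefore /z/ is basic and [s] is derived by word-final obstruent devoicing (voiced obstruents become voiceless word-finally).

/xɔz/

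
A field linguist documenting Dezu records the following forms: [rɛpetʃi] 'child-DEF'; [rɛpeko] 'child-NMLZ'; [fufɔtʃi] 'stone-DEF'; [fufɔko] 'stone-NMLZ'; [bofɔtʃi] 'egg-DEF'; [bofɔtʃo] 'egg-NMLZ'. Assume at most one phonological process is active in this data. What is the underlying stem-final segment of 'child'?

In [rɛpetʃi] and [rɛpeko] the final segment of 'child' alternates: [tʃ] ~ [k].
The stem 'egg' ([bofɔtʃi], [bofɔtʃo]) shows [tʃ] unchanged in both environments, so [tʃ] cannot be basic with [k] derived before the NMLZ suffix.
So /k/ is underlying, and a rule of palatalization before a front vowel — /k/ becomes palato-alveolar [tʃ] before a front vowel — gives [tʃ].

/k/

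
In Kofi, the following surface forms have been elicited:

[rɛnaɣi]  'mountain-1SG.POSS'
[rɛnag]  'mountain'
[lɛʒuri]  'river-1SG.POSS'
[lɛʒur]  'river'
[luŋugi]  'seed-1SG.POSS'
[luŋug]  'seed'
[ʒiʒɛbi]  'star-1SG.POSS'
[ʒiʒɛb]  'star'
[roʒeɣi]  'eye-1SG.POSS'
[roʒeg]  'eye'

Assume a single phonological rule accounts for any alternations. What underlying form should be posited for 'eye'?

In [roʒeɣi] and [roʒeg] the final segment of 'eye' alternates: [ɣ] ~ [g].
If /g/ were underlying and a rule turned it into [ɣ] before the 1SG.POSS suffix, 'seed' would also alternate; but it has [g] in both [luŋugi] and [luŋug].
Therefore /ɣ/ is basic and [g] is derived by word-final hardening (voiced fricatives become stops word-finally).
Hence 'eye' is /roʒeɣ/ underlyingly.

/roʒeɣ/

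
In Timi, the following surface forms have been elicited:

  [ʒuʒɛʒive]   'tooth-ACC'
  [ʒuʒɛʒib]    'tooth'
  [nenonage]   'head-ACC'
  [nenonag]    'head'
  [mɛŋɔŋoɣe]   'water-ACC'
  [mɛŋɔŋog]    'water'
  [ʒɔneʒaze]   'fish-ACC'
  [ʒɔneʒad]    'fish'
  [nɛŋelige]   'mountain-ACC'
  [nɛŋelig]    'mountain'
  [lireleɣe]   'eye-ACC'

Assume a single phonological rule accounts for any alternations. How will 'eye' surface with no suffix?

[lireleg]

The root 'water' surfaces as [mɛŋɔŋoɣe] and [mɛŋɔŋog], with a stem-final [ɣ] ~ [g] alternation.
But 'head' keeps [g] in both environments ([nenonage], [nenonag]), so there is no rule changing /g/ to [ɣ] before the ACC suffix.
The underlying segment must be /ɣ/; voiced fricatives become stops word-finally, yielding [g] there.
The one attested form of 'eye', [lireleɣe], shows underlying /lireleɣ/. Applying the same rule word-finally gives [lireleg].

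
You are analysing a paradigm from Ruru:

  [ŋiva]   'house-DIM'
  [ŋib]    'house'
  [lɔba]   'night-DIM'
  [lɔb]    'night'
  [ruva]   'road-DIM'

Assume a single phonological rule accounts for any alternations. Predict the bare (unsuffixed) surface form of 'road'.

In [ŋiva] and [ŋib] the final segment of 'house' alternates: [v] ~ [b].
But 'night' keeps [b] in both environments ([lɔba], [lɔb]), so there is no rule changing /b/ to [v] before the DIM suffix.
The underlying segment must be /v/; voiced fricatives become stops word-finally, yielding [b] there.
The one attested form of 'road', [ruva], shows underlying /ruv/. Applying the same rule word-finally gives [rub].

[rub]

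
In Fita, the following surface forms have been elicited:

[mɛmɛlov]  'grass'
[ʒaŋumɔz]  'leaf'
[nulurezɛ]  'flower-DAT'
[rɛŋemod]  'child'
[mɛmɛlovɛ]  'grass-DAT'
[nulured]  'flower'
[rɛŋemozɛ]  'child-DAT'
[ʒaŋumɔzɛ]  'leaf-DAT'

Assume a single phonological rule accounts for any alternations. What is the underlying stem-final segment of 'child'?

/d/

In [rɛŋemozɛ] and [rɛŋemod] the final segment of 'child' alternates: [z] ~ [d].
But 'leaf' keeps [z] in both environments ([ʒaŋumɔzɛ], [ʒaŋumɔz]), so there is no rule changing /z/ to [d] in isolation.
The underlying segment must be /d/; voiced stops become fricatives between vowels, yielding [z] there.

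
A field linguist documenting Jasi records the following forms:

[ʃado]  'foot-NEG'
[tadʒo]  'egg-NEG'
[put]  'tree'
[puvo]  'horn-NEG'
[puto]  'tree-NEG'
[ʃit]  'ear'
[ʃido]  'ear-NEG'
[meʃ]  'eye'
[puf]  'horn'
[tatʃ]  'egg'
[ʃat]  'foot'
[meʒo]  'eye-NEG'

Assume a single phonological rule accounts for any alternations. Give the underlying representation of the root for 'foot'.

/ʃad/

In [ʃado] and [ʃat] the final segment of 'foot' alternates: [d] ~ [t].
Compare 'tree', with invariant [t] in [puto] and [put]: an analysis with underlying /t/ and a rule producing [d] before the NEG suffix would wrongly predict alternation here too.
The underlying segment must be /d/; voiced obstruents become voiceless word-finally, yielding [t] there.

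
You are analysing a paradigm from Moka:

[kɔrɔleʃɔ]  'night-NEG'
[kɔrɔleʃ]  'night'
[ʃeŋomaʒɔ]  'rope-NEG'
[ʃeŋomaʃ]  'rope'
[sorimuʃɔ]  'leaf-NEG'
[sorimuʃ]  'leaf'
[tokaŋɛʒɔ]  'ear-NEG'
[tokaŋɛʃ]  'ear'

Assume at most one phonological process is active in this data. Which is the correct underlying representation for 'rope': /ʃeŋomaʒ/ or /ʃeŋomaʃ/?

/ʃeŋomaʒ/

The root 'rope' surfaces as [ʃeŋomaʒɔ] and [ʃeŋomaʃ], with a stem-final [ʒ] ~ [ʃ] alternation.
Compare 'night', with invariant [ʃ] in [kɔrɔleʃɔ] and [kɔrɔleʃ]: an analysis with underlying /ʃ/ and a rule producing [ʒ] before the NEG suffix would wrongly predict alternation here too.
So /ʒ/ is underlying, and a rule of word-final obstruent devoicing — voiced obstruents become voiceless word-finally — gives [ʃ].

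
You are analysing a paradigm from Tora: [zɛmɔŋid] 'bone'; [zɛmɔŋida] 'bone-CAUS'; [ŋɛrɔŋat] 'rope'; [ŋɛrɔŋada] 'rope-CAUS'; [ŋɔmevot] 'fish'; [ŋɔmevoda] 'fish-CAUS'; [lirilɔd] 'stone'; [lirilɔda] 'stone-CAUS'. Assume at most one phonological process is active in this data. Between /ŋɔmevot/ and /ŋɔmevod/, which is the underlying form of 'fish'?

'fish' shows [t] ~ [d] at the end of the stem ([ŋɔmevot] vs [ŋɔmevoda]).
But 'stone' keeps [d] in both environments ([lirilɔd], [lirilɔda]), so there is no rule changing /d/ to [t] in isolation.
The underlying segment must be /t/; voiceless stops become voiced between vowels, yielding [d] there.

/ŋɔmevot/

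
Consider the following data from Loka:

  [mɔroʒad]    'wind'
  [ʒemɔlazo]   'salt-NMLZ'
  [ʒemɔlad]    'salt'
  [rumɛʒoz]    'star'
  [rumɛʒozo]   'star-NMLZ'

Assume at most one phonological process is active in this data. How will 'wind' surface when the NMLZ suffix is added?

In [ʒemɔlazo] and [ʒemɔlad] the final segment of 'salt' alternates: [z] ~ [d].
But 'star' keeps [z] in both environments ([rumɛʒozo], [rumɛʒoz]), so there is no rule changing /z/ to [d] in isolation.
The alternation reflects intervocalic spirantization: voiced stops become fricatives between vowels. /d/ is underlying.
From [mɔroʒad] the stem 'wind' is /mɔroʒad/; between vowels this yields [mɔroʒazo].

[mɔroʒazo]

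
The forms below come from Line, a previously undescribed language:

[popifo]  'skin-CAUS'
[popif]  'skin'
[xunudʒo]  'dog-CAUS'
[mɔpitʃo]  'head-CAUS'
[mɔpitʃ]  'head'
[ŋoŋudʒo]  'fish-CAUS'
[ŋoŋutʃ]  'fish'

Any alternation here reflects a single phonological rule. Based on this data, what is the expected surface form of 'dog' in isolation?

'fish' shows [dʒ] ~ [tʃ] at the end of the stem ([ŋoŋudʒo] vs [ŋoŋutʃ]).
Compare 'head', with invariant [tʃ] in [mɔpitʃo] and [mɔpitʃ]: an analysis with underlying /tʃ/ and a rule producing [dʒ] before the CAUS suffix would wrongly predict alternation here too.
Therefore /dʒ/ is basic and [tʃ] is derived by word-final obstruent devoicing (voiced obstruents become voiceless word-finally).
From [xunudʒo] the stem 'dog' is /xunudʒ/; word-finally this yields [xunutʃ].

[xunutʃ]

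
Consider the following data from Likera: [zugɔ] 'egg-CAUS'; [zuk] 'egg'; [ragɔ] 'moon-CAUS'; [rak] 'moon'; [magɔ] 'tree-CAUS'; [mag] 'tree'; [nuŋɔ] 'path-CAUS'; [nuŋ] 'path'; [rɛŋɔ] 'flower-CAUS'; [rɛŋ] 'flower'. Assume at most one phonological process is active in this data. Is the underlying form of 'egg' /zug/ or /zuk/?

/zuk/

'egg' shows [g] ~ [k] at the end of the stem ([zugɔ] vs [zuk]).
The stem 'tree' ([magɔ], [mag]) shows [g] unchanged in both environments, so [g] cannot be basic with [k] derived in isolation.
Therefore /k/ is basic and [g] is derived by intervocalic voicing (voiceless stops become voiced between vowels).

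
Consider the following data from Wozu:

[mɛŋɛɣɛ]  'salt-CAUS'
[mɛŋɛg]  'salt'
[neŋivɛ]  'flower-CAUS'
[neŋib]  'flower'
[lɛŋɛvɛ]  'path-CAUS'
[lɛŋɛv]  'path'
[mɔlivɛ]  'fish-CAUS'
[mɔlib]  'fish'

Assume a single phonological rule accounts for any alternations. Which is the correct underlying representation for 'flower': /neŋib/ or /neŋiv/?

'flower' shows [v] ~ [b] at the end of the stem ([neŋivɛ] vs [neŋib]).
The stem 'path' ([lɛŋɛvɛ], [lɛŋɛv]) shows [v] unchanged in both environments, so [v] cannot be basic with [b] derived in isolation.
So /b/ is underlying, and a rule of intervocalic spirantization — voiced stops become fricatives between vowels — gives [v].

/neŋib/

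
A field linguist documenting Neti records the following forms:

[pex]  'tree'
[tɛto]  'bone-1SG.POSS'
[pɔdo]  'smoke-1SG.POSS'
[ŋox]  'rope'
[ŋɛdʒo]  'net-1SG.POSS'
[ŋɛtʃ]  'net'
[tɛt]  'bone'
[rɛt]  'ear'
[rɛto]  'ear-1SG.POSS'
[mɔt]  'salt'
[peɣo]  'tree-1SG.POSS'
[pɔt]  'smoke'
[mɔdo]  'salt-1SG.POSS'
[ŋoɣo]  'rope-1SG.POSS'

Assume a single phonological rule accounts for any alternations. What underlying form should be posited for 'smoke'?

In [pɔdo] and [pɔt] the final segment of 'smoke' alternates: [d] ~ [t].
If /t/ were underlying and a rule turned it into [d] before the 1SG.POSS suffix, 'bone' would also alternate; but it has [t] in both [tɛto] and [tɛt].
Therefore /d/ is basic and [t] is derived by word-final obstruent devoicing (voiced obstruents become voiceless word-finally).
Hence 'smoke' is /pɔd/ underlyingly.

/pɔd/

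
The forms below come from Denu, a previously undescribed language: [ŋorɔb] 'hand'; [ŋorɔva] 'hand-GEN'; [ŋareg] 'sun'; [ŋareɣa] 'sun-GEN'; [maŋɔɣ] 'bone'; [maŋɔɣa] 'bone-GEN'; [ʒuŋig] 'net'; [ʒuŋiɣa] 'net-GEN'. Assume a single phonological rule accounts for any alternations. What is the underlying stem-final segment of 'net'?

In [ʒuŋig] and [ʒuŋiɣa] the final segment of 'net' alternates: [g] ~ [ɣ].
Compare 'bone', with invariant [ɣ] in [maŋɔɣ] and [maŋɔɣa]: an analysis with underlying /ɣ/ and a rule producing [g] in isolation would wrongly predict alternation here too.
Therefore /g/ is basic and [ɣ] is derived by intervocalic spirantization (voiced stops become fricatives between vowels).

/g/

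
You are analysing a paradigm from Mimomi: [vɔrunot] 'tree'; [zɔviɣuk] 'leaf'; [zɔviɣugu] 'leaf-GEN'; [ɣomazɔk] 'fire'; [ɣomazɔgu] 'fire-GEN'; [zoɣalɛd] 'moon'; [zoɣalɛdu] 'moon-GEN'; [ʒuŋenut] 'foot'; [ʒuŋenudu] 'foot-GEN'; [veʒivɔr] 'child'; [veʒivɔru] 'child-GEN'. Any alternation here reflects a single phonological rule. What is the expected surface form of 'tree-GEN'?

The stem for 'foot' ends in [t] in [ʒuŋenut] but [d] in [ʒuŋenudu].
If /d/ were underlying and a rule turned it into [t] in isolation, 'moon' would also alternate; but it has [d] in both [zoɣalɛd] and [zoɣalɛdu].
So /t/ is underlying, and a rule of intervocalic voicing — voiceless stops become voiced between vowels — gives [d].
The one attested form of 'tree', [vɔrunot], shows underlying /vɔrunot/. Applying the same rule between vowels gives [vɔrunodu].

[vɔrunodu]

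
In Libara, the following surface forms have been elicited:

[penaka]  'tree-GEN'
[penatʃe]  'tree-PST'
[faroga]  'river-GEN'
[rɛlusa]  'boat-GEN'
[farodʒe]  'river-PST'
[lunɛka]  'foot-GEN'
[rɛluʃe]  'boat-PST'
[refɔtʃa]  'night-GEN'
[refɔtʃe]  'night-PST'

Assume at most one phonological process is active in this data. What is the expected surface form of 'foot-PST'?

[lunɛtʃe]

The stem for 'tree' ends in [tʃ] in [penatʃe] but [k] in [penaka].
The stem 'night' ([refɔtʃe], [refɔtʃa]) shows [tʃ] unchanged in both environments, so [tʃ] cannot be basic with [k] derived before the GEN suffix.
The alternation reflects palatalization before a front vowel: /k/, /g/ and /s/ become palato-alveolar [tʃ], [dʒ] and [ʃ] before a front vowel. /k/ is underlying.
The one attested form of 'foot', [lunɛka], shows underlying /lunɛk/. Applying the same rule before a front vowel gives [lunɛtʃe].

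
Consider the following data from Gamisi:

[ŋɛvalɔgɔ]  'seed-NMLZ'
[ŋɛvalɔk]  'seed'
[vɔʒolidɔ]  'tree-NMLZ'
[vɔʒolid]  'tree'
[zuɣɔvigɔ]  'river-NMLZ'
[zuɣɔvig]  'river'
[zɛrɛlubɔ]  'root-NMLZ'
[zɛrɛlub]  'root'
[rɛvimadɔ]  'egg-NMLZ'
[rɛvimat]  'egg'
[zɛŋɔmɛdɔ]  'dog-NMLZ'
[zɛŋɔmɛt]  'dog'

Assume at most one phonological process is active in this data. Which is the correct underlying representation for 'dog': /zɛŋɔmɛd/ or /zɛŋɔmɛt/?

The stem for 'dog' ends in [d] in [zɛŋɔmɛdɔ] but [t] in [zɛŋɔmɛt].
If /d/ were underlying and a rule turned it into [t] in isolation, 'tree' would also alternate; but it has [d] in both [vɔʒolidɔ] and [vɔʒolid].
The alternation reflects intervocalic voicing: voiceless stops become voiced between vowels. /t/ is underlying.

/zɛŋɔmɛt/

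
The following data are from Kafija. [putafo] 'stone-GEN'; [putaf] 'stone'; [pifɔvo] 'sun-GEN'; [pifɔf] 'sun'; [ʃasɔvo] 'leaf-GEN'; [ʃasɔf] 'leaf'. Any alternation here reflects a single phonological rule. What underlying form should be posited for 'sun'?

/pifɔv/

The root 'sun' surfaces as [pifɔvo] and [pifɔf], with a stem-final [v] ~ [f] alternation.
Compare 'stone', with invariant [f] in [putafo] and [putaf]: an analysis with underlying /f/ and a rule producing [v] before the GEN suffix would wrongly predict alternation here too.
So /v/ is underlying, and a rule of word-final obstruent devoicing — voiced obstruents become voiceless word-finally — gives [f].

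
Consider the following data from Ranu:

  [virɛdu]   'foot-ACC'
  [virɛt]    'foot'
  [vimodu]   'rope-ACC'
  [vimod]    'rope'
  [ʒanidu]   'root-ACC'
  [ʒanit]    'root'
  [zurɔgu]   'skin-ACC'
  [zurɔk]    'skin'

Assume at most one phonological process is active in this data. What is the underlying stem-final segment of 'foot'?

/t/

'foot' shows [d] ~ [t] at the end of the stem ([virɛdu] vs [virɛt]).
The stem 'rope' ([vimodu], [vimod]) shows [d] unchanged in both environments, so [d] cannot be basic with [t] derived in isolation.
The underlying segment must be /t/; voiceless stops become voiced between vowels, yielding [d] there.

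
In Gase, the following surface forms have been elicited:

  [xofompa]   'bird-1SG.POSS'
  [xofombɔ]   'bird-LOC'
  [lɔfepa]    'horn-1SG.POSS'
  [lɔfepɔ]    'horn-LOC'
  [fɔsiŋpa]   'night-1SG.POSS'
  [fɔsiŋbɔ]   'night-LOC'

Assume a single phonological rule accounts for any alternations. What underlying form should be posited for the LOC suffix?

The LOC suffix surfaces as [-bɔ] and [-pɔ], depending on the final segment of the stem.
The 1SG.POSS suffix, which begins with [p], is invariant after every stem; so [p] is not altered by any rule here.
The LOC suffix is therefore /-bɔ/ underlyingly, with post-vocalic devoicing: voiced stops become voiceless after a vowel.

/-bɔ/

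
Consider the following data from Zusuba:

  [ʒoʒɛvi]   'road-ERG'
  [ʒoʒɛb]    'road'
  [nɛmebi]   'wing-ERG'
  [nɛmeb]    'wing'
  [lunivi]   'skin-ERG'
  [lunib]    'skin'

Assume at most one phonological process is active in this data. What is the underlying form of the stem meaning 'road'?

In [ʒoʒɛvi] and [ʒoʒɛb] the final segment of 'road' alternates: [v] ~ [b].
Compare 'wing', with invariant [b] in [nɛmebi] and [nɛmeb]: an analysis with underlying /b/ and a rule producing [v] before the ERG suffix would wrongly predict alternation here too.
So /v/ is underlying, and a rule of word-final hardening — voiced fricatives become stops word-finally — gives [b].
The underlying form of 'road' is therefore /ʒoʒɛv/.

/ʒoʒɛv/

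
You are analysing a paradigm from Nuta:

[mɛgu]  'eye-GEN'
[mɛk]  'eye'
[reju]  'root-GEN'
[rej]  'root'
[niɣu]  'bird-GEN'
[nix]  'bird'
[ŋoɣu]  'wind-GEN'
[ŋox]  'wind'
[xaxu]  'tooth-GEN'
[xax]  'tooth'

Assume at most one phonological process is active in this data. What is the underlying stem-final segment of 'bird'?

In [niɣu] and [nix] the final segment of 'bird' alternates: [ɣ] ~ [x].
If /x/ were underlying and a rule turned it into [ɣ] before the GEN suffix, 'tooth' would also alternate; but it has [x] in both [xaxu] and [xax].
So /ɣ/ is underlying, and a rule of word-final obstruent devoicing — voiced obstruents become voiceless word-finally — gives [x].

/ɣ/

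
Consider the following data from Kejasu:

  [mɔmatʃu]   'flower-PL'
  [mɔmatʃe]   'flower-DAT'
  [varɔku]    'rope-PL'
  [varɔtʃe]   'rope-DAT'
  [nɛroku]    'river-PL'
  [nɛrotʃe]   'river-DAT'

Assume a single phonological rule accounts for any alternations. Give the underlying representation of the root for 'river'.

/nɛrok/

The stem for 'river' ends in [k] in [nɛroku] but [tʃ] in [nɛrotʃe].
Compare 'flower', with invariant [tʃ] in [mɔmatʃu] and [mɔmatʃe]: an analysis with underlying /tʃ/ and a rule producing [k] before the PL suffix would wrongly predict alternation here too.
The alternation reflects palatalization before a front vowel: /k/ becomes palato-alveolar [tʃ] before a front vowel. /k/ is underlying.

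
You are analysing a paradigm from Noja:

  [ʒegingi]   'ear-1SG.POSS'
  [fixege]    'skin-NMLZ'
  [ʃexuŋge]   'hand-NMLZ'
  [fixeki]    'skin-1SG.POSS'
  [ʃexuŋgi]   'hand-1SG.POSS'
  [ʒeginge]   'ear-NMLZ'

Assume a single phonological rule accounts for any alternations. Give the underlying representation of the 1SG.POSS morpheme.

/-ki/

The 1SG.POSS suffix surfaces as [-gi] and [-ki], depending on the final segment of the stem.
By contrast the NMLZ suffix keeps its initial [g] throughout — that segment must be underlying.
The 1SG.POSS suffix is therefore /-ki/ underlyingly, with post-nasal voicing: voiceless stops become voiced after a nasal.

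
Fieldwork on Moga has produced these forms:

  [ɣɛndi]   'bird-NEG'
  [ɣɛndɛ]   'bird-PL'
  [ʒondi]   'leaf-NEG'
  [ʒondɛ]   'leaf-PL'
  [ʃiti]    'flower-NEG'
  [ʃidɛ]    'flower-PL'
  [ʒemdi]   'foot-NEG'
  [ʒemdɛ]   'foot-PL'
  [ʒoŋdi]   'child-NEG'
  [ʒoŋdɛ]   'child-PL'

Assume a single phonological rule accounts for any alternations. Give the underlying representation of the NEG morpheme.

The NEG suffix surfaces as [-di] and [-ti], depending on the final segment of the stem.
By contrast the PL suffix keeps its initial [d] throughout — that segment must be underlying.
The NEG suffix is therefore /-ti/ underlyingly, with post-nasal voicing: voiceless stops become voiced after a nasal.

/-ti/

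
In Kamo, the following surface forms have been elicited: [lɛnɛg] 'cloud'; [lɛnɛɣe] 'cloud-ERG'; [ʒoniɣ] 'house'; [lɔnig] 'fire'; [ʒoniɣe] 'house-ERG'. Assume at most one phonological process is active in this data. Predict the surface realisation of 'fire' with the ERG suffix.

[lɔniɣe]

In [lɛnɛɣe] and [lɛnɛg] the final segment of 'cloud' alternates: [ɣ] ~ [g].
But 'house' keeps [ɣ] in both environments ([ʒoniɣe], [ʒoniɣ]), so there is no rule changing /ɣ/ to [g] in isolation.
The alternation reflects intervocalic spirantization: voiced stops become fricatives between vowels. /g/ is underlying.
From [lɔnig] the stem 'fire' is /lɔnig/; between vowels this yields [lɔniɣe].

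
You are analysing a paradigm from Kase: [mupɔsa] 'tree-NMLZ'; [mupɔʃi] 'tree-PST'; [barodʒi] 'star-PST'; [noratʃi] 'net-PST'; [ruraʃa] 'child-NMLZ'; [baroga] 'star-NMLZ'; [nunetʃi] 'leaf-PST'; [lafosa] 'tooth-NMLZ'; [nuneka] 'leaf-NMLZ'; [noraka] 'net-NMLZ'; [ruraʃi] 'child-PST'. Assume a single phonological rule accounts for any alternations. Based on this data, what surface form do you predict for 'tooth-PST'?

The stem for 'tree' ends in [s] in [mupɔsa] but [ʃ] in [mupɔʃi].
The stem 'child' ([ruraʃa], [ruraʃi]) shows [ʃ] unchanged in both environments, so [ʃ] cannot be basic with [s] derived before the NMLZ suffix.
So /s/ is underlying, and a rule of palatalization before a front vowel — /k/, /g/ and /s/ become palato-alveolar [tʃ], [dʒ] and [ʃ] before a front vowel — gives [ʃ].
From [lafosa] the stem 'tooth' is /lafos/; before a front vowel this yields [lafoʃi].

[lafoʃi]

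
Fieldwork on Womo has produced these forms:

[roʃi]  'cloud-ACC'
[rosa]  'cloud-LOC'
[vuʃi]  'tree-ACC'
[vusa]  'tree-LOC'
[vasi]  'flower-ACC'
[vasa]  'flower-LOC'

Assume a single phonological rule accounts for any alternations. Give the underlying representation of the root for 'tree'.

In [vusa] and [vuʃi] the final segment of 'tree' alternates: [s] ~ [ʃ].
If /s/ were underlying and a rule turned it into [ʃ] before the ACC suffix, 'flower' would also alternate; but it has [s] in both [vasa] and [vasi].
The underlying segment must be /ʃ/; palato-alveolar /ʃ/ becomes [s] when no front vowel follows, yielding [s] there.

/vuʃ/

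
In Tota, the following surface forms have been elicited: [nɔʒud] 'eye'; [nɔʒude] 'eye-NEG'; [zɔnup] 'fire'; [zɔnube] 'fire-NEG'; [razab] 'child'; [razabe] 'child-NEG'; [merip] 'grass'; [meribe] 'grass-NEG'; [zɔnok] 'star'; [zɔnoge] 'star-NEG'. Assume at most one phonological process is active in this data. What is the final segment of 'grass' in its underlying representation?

'grass' shows [p] ~ [b] at the end of the stem ([merip] vs [meribe]).
But 'child' keeps [b] in both environments ([razab], [razabe]), so there is no rule changing /b/ to [p] in isolation.
The alternation reflects intervocalic voicing: voiceless stops become voiced between vowels. /p/ is underlying.

/p/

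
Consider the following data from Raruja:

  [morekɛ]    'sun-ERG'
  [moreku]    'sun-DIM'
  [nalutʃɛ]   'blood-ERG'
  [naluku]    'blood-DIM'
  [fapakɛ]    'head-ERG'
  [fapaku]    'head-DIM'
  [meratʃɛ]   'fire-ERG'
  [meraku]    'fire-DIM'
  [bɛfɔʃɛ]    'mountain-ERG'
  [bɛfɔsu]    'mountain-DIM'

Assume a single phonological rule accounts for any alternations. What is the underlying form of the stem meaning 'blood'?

/nalutʃ/

The stem for 'blood' ends in [tʃ] in [nalutʃɛ] but [k] in [naluku].
If /k/ were underlying and a rule turned it into [tʃ] before the ERG suffix, 'sun' would also alternate; but it has [k] in both [morekɛ] and [moreku].
The underlying segment must be /tʃ/; palato-alveolar /tʃ/ and /ʃ/ become [k] and [s] when no front vowel follows, yielding [k] there.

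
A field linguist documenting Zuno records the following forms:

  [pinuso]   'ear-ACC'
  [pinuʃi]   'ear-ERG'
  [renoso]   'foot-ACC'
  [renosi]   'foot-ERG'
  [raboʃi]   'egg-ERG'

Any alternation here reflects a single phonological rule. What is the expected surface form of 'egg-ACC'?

In [pinuso] and [pinuʃi] the final segment of 'ear' alternates: [s] ~ [ʃ].
The stem 'foot' ([renoso], [renosi]) shows [s] unchanged in both environments, so [s] cannot be basic with [ʃ] derived before the ERG suffix.
The alternation reflects depalatalization: palato-alveolar /ʃ/ becomes [s] when no front vowel follows. /ʃ/ is underlying.
The one attested form of 'egg', [raboʃi], shows underlying /raboʃ/. Applying the same rule when no front vowel follows gives [raboso].

[raboso]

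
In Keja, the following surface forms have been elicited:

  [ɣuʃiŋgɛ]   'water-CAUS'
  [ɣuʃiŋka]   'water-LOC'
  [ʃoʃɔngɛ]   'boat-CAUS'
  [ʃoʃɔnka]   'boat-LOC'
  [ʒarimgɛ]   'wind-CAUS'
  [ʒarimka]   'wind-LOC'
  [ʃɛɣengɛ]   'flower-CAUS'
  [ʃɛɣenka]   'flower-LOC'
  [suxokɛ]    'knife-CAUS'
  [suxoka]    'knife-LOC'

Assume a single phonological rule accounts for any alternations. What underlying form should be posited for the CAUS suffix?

The CAUS suffix surfaces as [-gɛ] and [-kɛ], depending on the final segment of the stem.
The LOC suffix, which begins with [k], is invariant after every stem; so [k] is not altered by any rule here.
The CAUS suffix is therefore /-gɛ/ underlyingly, with post-vocalic devoicing: voiced stops become voiceless after a vowel.

/-gɛ/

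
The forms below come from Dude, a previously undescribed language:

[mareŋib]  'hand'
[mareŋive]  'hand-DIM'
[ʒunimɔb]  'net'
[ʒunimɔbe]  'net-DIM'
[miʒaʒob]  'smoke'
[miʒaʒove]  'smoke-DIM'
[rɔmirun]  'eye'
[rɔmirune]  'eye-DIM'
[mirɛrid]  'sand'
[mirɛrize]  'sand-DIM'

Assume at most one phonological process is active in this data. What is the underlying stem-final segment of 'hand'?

'hand' shows [b] ~ [v] at the end of the stem ([mareŋib] vs [mareŋive]).
The stem 'net' ([ʒunimɔb], [ʒunimɔbe]) shows [b] unchanged in both environments, so [b] cannot be basic with [v] derived before the DIM suffix.
Therefore /v/ is basic and [b] is derived by word-final hardening (voiced fricatives become stops word-finally).

/v/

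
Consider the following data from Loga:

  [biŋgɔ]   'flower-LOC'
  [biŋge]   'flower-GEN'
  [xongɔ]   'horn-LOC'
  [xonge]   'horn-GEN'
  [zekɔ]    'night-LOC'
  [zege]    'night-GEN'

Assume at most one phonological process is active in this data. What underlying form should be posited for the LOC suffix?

/-kɔ/

The LOC suffix surfaces as [-gɔ] and [-kɔ], depending on the final segment of the stem.
By contrast the GEN suffix keeps its initial [g] throughout — that segment must be underlying.
The LOC suffix is therefore /-kɔ/ underlyingly, with post-nasal voicing: voiceless stops become voiced after a nasal.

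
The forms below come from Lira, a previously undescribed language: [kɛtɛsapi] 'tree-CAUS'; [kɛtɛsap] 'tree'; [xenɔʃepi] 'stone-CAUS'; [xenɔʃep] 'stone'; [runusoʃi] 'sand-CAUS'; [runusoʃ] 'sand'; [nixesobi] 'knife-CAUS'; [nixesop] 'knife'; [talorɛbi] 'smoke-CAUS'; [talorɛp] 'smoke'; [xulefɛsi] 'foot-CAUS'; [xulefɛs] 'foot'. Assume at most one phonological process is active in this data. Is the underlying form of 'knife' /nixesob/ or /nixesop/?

The root 'knife' surfaces as [nixesobi] and [nixesop], with a stem-final [b] ~ [p] alternation.
If /p/ were underlying and a rule turned it into [b] before the CAUS suffix, 'stone' would also alternate; but it has [p] in both [xenɔʃepi] and [xenɔʃep].
The alternation reflects word-final obstruent devoicing: voiced obstruents become voiceless word-finally. /b/ is underlying.

/nixesob/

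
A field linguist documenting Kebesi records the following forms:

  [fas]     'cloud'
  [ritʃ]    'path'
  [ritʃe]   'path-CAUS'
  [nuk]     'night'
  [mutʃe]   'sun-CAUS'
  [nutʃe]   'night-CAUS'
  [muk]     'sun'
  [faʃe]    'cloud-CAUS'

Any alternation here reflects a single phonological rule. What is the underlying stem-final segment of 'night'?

In [nutʃe] and [nuk] the final segment of 'night' alternates: [tʃ] ~ [k].
But 'path' keeps [tʃ] in both environments ([ritʃe], [ritʃ]), so there is no rule changing /tʃ/ to [k] in isolation.
The underlying segment must be /k/; /k/ and /s/ become palato-alveolar [tʃ] and [ʃ] before a front vowel, yielding [tʃ] there.

/k/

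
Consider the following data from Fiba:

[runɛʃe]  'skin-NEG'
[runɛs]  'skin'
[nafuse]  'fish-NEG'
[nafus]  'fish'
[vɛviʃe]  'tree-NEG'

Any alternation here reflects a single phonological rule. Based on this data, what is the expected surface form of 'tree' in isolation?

'skin' shows [ʃ] ~ [s] at the end of the stem ([runɛʃe] vs [runɛs]).
But 'fish' keeps [s] in both environments ([nafuse], [nafus]), so there is no rule changing /s/ to [ʃ] before the NEG suffix.
The underlying segment must be /ʃ/; palato-alveolar /ʃ/ becomes [s] when no front vowel follows, yielding [s] there.
From [vɛviʃe] the stem 'tree' is /vɛviʃ/; when no front vowel follows this yields [vɛvis].

[vɛvis]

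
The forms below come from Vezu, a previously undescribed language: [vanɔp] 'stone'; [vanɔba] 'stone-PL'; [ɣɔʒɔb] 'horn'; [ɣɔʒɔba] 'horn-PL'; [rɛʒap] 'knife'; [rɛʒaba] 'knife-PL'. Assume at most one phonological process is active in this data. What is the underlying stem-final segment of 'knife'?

The stem for 'knife' ends in [p] in [rɛʒap] but [b] in [rɛʒaba].
The stem 'horn' ([ɣɔʒɔb], [ɣɔʒɔba]) shows [b] unchanged in both environments, so [b] cannot be basic with [p] derived in isolation.
So /p/ is underlying, and a rule of intervocalic voicing — voiceless stops become voiced between vowels — gives [b].

/p/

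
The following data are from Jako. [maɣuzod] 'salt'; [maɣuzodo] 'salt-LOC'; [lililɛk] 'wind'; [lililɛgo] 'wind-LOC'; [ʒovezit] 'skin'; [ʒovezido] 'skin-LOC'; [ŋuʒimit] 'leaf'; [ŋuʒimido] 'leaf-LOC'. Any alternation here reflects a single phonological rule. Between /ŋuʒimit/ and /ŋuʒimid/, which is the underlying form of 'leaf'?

'leaf' shows [t] ~ [d] at the end of the stem ([ŋuʒimit] vs [ŋuʒimido]).
If /d/ were underlying and a rule turned it into [t] in isolation, 'salt' would also alternate; but it has [d] in both [maɣuzod] and [maɣuzodo].
So /t/ is underlying, and a rule of intervocalic voicing — voiceless stops become voiced between vowels — gives [d].

/ŋuʒimit/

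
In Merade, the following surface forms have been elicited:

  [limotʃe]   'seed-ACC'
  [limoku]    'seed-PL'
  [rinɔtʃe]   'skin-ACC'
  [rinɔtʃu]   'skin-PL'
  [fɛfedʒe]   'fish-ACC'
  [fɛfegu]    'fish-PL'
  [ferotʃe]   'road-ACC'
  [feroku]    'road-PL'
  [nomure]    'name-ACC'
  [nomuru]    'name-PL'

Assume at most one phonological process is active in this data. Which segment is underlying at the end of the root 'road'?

/k/

In [ferotʃe] and [feroku] the final segment of 'road' alternates: [tʃ] ~ [k].
But 'skin' keeps [tʃ] in both environments ([rinɔtʃe], [rinɔtʃu]), so there is no rule changing /tʃ/ to [k] before the PL suffix.
So /k/ is underlying, and a rule of palatalization before a front vowel — /k/ and /g/ become palato-alveolar [tʃ] and [dʒ] before a front vowel — gives [tʃ].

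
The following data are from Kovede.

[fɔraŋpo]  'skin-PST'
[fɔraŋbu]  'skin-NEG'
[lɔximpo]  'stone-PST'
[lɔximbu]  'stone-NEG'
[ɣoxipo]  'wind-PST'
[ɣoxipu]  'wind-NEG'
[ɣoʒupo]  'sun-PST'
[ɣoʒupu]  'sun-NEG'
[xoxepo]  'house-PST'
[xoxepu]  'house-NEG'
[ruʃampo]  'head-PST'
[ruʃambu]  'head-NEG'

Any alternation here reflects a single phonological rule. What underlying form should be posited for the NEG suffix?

The NEG morpheme has two allomorphs, [-bu] and [-pu].
By contrast the PST suffix keeps its initial [p] throughout — that segment must be underlying.
So the underlying form is /-bu/, and voiced stops become voiceless after a vowel.

/-bu/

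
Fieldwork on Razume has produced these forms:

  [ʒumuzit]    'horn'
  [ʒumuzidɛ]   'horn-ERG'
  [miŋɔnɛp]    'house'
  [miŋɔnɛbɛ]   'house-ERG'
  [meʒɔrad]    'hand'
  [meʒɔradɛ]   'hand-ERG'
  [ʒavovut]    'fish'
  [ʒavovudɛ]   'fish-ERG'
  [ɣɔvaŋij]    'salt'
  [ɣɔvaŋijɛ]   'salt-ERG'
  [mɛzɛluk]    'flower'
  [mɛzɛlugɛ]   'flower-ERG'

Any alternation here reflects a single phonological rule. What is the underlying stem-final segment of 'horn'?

In [ʒumuzit] and [ʒumuzidɛ] the final segment of 'horn' alternates: [t] ~ [d].
The stem 'hand' ([meʒɔrad], [meʒɔradɛ]) shows [d] unchanged in both environments, so [d] cannot be basic with [t] derived in isolation.
The underlying segment must be /t/; voiceless stops become voiced between vowels, yielding [d] there.

/t/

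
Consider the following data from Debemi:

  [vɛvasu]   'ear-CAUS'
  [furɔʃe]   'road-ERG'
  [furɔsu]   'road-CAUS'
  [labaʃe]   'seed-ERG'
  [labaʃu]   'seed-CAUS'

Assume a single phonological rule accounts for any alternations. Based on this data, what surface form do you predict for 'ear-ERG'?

The root 'road' surfaces as [furɔʃe] and [furɔsu], with a stem-final [ʃ] ~ [s] alternation.
The stem 'seed' ([labaʃe], [labaʃu]) shows [ʃ] unchanged in both environments, so [ʃ] cannot be basic with [s] derived before the CAUS suffix.
The alternation reflects palatalization before a front vowel: /s/ becomes palato-alveolar [ʃ] before a front vowel. /s/ is underlying.
From [vɛvasu] the stem 'ear' is /vɛvas/; before a front vowel this yields [vɛvaʃe].

[vɛvaʃe]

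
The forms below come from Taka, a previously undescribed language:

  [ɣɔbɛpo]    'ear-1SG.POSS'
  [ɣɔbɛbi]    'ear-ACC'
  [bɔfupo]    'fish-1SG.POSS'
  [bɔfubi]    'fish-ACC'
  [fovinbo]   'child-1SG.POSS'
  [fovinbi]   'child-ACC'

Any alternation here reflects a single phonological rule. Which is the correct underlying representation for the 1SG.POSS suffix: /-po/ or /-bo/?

/-po/

The 1SG.POSS suffix surfaces as [-bo] and [-po], depending on the final segment of the stem.
By contrast the ACC suffix keeps its initial [b] throughout — that segment must be underlying.
So the underlying form is /-po/, and voiceless stops become voiced after a nasal.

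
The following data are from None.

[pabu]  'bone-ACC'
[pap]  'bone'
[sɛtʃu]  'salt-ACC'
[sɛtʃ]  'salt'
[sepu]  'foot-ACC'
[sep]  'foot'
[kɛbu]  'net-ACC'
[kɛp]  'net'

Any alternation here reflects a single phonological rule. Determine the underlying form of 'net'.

/kɛb/

In [kɛbu] and [kɛp] the final segment of 'net' alternates: [b] ~ [p].
If /p/ were underlying and a rule turned it into [b] before the ACC suffix, 'foot' would also alternate; but it has [p] in both [sepu] and [sep].
The underlying segment must be /b/; voiced obstruents become voiceless word-finally, yielding [p] there.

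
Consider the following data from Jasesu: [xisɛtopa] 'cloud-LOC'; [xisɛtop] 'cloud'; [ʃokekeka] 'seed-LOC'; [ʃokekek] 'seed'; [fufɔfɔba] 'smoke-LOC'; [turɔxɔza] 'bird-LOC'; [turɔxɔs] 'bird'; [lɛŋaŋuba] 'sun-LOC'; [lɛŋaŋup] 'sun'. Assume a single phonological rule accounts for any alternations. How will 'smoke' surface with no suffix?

[fufɔfɔp]

The root 'sun' surfaces as [lɛŋaŋuba] and [lɛŋaŋup], with a stem-final [b] ~ [p] alternation.
But 'cloud' keeps [p] in both environments ([xisɛtopa], [xisɛtop]), so there is no rule changing /p/ to [b] before the LOC suffix.
So /b/ is underlying, and a rule of word-final obstruent devoicing — voiced obstruents become voiceless word-finally — gives [p].
The one attested form of 'smoke', [fufɔfɔba], shows underlying /fufɔfɔb/. Applying the same rule word-finally gives [fufɔfɔp].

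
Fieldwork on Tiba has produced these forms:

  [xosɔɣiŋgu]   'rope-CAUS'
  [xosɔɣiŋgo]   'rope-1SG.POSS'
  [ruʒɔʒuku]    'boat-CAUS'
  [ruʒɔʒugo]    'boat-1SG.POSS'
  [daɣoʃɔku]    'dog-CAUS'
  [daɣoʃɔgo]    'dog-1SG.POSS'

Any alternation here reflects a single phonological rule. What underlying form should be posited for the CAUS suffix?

/-ku/

The CAUS morpheme has two allomorphs, [-gu] and [-ku].
By contrast the 1SG.POSS suffix keeps its initial [g] throughout — that segment must be underlying.
So the underlying form is /-ku/, and voiceless stops become voiced after a nasal.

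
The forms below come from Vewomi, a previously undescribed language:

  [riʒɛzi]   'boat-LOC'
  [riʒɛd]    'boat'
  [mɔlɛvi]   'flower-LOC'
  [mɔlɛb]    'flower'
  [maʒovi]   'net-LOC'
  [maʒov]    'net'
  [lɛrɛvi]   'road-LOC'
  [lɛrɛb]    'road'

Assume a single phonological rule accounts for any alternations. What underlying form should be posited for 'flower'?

/mɔlɛb/

'flower' shows [v] ~ [b] at the end of the stem ([mɔlɛvi] vs [mɔlɛb]).
But 'net' keeps [v] in both environments ([maʒovi], [maʒov]), so there is no rule changing /v/ to [b] in isolation.
The alternation reflects intervocalic spirantization: voiced stops become fricatives between vowels. /b/ is underlying.
Hence 'flower' is /mɔlɛb/ underlyingly.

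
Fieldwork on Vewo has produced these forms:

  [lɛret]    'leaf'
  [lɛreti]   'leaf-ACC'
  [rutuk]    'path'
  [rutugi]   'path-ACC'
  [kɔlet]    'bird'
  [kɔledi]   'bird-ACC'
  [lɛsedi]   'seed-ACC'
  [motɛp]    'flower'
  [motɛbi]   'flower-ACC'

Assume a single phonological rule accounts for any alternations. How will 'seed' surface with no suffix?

[lɛset]

In [kɔlet] and [kɔledi] the final segment of 'bird' alternates: [t] ~ [d].
But 'leaf' keeps [t] in both environments ([lɛret], [lɛreti]), so there is no rule changing /t/ to [d] before the ACC suffix.
So /d/ is underlying, and a rule of word-final obstruent devoicing — voiced obstruents become voiceless word-finally — gives [t].
The one attested form of 'seed', [lɛsedi], shows underlying /lɛsed/. Applying the same rule word-finally gives [lɛset].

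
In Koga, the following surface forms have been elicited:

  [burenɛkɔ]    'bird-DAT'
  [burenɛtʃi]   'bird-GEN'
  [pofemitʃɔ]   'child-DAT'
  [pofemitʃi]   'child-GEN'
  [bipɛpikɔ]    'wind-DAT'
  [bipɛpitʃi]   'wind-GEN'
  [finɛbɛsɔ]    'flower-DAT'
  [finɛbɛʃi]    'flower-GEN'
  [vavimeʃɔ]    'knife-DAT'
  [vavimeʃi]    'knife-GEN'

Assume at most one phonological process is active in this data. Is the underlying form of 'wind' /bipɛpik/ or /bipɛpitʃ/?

/bipɛpik/

The root 'wind' surfaces as [bipɛpikɔ] and [bipɛpitʃi], with a stem-final [k] ~ [tʃ] alternation.
Compare 'child', with invariant [tʃ] in [pofemitʃɔ] and [pofemitʃi]: an analysis with underlying /tʃ/ and a rule producing [k] before the DAT suffix would wrongly predict alternation here too.
The alternation reflects palatalization before a front vowel: /k/ and /s/ become palato-alveolar [tʃ] and [ʃ] before a front vowel. /k/ is underlying.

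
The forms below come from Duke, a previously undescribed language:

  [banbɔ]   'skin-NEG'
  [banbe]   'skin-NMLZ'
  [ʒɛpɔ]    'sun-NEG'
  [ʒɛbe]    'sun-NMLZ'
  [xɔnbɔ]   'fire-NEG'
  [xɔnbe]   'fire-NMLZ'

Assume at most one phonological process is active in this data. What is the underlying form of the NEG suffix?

The NEG suffix surfaces as [-bɔ] and [-pɔ], depending on the final segment of the stem.
The NMLZ suffix, which begins with [b], is invariant after every stem; so [b] is not altered by any rule here.
The NEG suffix is therefore /-pɔ/ underlyingly, with post-nasal voicing: voiceless stops become voiced after a nasal.

/-pɔ/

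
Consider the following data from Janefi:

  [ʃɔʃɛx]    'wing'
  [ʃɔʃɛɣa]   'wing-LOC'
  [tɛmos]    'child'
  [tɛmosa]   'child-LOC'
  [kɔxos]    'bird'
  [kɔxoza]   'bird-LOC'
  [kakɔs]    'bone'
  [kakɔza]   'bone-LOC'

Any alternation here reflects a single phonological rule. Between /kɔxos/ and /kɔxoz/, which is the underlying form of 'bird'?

/kɔxoz/

In [kɔxos] and [kɔxoza] the final segment of 'bird' alternates: [s] ~ [z].
The stem 'child' ([tɛmos], [tɛmosa]) shows [s] unchanged in both environments, so [s] cannot be basic with [z] derived before the LOC suffix.
So /z/ is underlying, and a rule of word-final obstruent devoicing — voiced obstruents become voiceless word-finally — gives [s].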